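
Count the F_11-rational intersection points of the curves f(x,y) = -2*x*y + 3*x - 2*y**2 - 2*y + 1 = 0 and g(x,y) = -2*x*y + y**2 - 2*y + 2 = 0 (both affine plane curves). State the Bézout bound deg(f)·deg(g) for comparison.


Common zeros: ∅; count = 0; Bézout bound = 4.

deg(f) = 2, deg(g) = 2, so Bézout bound = 4.
Scan x ∈ F_11. For each x, list the y ∈ F_11 with f(x, y) ≡ 0 and those with g(x, y) ≡ 0 (mod 11); the common zeros in that column are the intersection.
  x = 0: f ≡ 0 at y ∈ {2, 8}; g ≡ 0 at y ∈ ∅; common: ∅.
  x = 1: f ≡ 0 at y ∈ {4, 5}; g ≡ 0 at y ∈ ∅; common: ∅.
  x = 2: f ≡ 0 at y ∈ {9, 10}; g ≡ 0 at y ∈ ∅; common: ∅.
  x = 3: f ≡ 0 at y ∈ {1, 6}; g ≡ 0 at y ∈ {9, 10}; common: ∅.
  x = 4: f ≡ 0 at y ∈ ∅; g ≡ 0 at y ∈ {4, 6}; common: ∅.
  x = 5: f ≡ 0 at y ∈ ∅; g ≡ 0 at y ∈ {5, 7}; common: ∅.
  x = 6: f ≡ 0 at y ∈ ∅; g ≡ 0 at y ∈ {1, 2}; common: ∅.
  x = 7: f ≡ 0 at y ∈ {0, 3}; g ≡ 0 at y ∈ ∅; common: ∅.
  x = 8: f ≡ 0 at y ∈ ∅; g ≡ 0 at y ∈ ∅; common: ∅.
  x = 9: f ≡ 0 at y ∈ ∅; g ≡ 0 at y ∈ ∅; common: ∅.
  x = 10: f ≡ 0 at y ∈ ∅; g ≡ 0 at y ∈ {3, 8}; common: ∅.
Collecting: common zeros = ∅, so the count is 0.
Comparison with the Bézout bound: 0 ≤ 4 = deg(f)·deg(g), as expected for curves with no common component (the affine F_11-count falls short of the bound because intersections may lie at infinity, over extension fields, or carry multiplicity).


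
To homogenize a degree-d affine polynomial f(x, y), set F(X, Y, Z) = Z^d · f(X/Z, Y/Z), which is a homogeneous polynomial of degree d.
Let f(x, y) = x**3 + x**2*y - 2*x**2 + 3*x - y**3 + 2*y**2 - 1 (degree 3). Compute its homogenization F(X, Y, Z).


F(X, Y, Z) = X**3 + X**2*Y - 2*X**2*Z + 3*X*Z**2 - Y**3 + 2*Y**2*Z - Z**3

deg(f) = 3.
Substitute x = X/Z, y = Y/Z into f, then multiply by Z^3.
  monomial 1·x^3·y^0 ↦ 1·X^3·Y^0·Z^0.
  monomial 1·x^2·y^1 ↦ 1·X^2·Y^1·Z^0.
  monomial -2·x^2·y^0 ↦ -2·X^2·Y^0·Z^1.
  monomial 3·x^1·y^0 ↦ 3·X^1·Y^0·Z^2.
  monomial -1·x^0·y^3 ↦ -1·X^0·Y^3·Z^0.
  monomial 2·x^0·y^2 ↦ 2·X^0·Y^2·Z^1.
  monomial -1·x^0·y^0 ↦ -1·X^0·Y^0·Z^3.
Collecting: F(X, Y, Z) = X**3 + X**2*Y - 2*X**2*Z + 3*X*Z**2 - Y**3 + 2*Y**2*Z - Z**3.


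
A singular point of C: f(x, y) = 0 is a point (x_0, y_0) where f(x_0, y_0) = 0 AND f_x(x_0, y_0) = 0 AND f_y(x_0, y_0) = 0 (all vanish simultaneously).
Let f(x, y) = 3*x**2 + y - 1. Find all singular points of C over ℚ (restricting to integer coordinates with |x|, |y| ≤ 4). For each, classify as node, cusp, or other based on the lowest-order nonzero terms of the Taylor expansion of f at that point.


No singular points in the scanned grid; C is smooth there.

Compute partial derivatives:
  f_x = 6*x.
  f_y = 1.
f_y = 1 is a nonzero constant, so f_y never vanishes: no point (x, y) can satisfy f = f_x = f_y = 0. In particular no (x, y) ∈ {−4, ..., 4}² is singular; the curve is smooth.


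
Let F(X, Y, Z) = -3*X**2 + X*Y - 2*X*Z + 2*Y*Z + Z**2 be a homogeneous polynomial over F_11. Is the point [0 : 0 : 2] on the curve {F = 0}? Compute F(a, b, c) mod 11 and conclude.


F(0,0,2) ≡ 4 (mod 11); P is NOT on the curve.

Evaluate F(0, 0, 2) term-by-term (mod 11).
  -3*X**2 ↦ -3·0·1·1 = 0
  X*Y ↦ 1·0·0·1 = 0
  -2*X*Z ↦ -2·0·1·2 = 0
  2*Y*Z ↦ 2·1·0·2 = 0
  Z**2 ↦ 1·1·1·4 = 4
Sum: F(0, 0, 2) = (0) + (0) + (0) + (0) + (4) = 4.
Reducing mod 11: 4 ≡ 4 (mod 11).
Since F(a, b, c) ≡ 4 ≠ 0 (mod 11), P does NOT lie on the curve.


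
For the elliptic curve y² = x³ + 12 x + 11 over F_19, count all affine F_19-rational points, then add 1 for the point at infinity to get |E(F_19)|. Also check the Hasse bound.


Affine points = {(0, 7), (0, 12), (1, 9), (1, 10), (2, 9), (2, 10), (3, 6), (3, 13), (4, 3), (4, 16), (5, 5), (5, 14), (7, 1), (7, 18), (8, 7), (8, 12), (11, 7), (11, 12), (14, 4), (14, 15), (16, 9), (16, 10), (17, 6), (17, 13), (18, 6), (18, 13)}; affine count = 26; |E(F_19)| = 27.

Discriminant check: Δ ∝ 4a³ + 27b² = 4·12³ + 27·11² = 4·1728 + 27·121 ≡ 14 (mod 19). Nonzero ⇒ E is nonsingular.
For each x ∈ F_19, compute rhs = x³ + 12·x + 11 mod 19, then count y ∈ F_19 with y² ≡ rhs.
  x = 0: rhs = 11, matching y values: 7, 12 (2 points).
  x = 1: rhs = 5, matching y values: 9, 10 (2 points).
  x = 2: rhs = 5, matching y values: 9, 10 (2 points).
  x = 3: rhs = 17, matching y values: 6, 13 (2 points).
  x = 4: rhs = 9, matching y values: 3, 16 (2 points).
  x = 5: rhs = 6, matching y values: 5, 14 (2 points).
  x = 6: rhs = 14, matching y values: none (0 points).
  x = 7: rhs = 1, matching y values: 1, 18 (2 points).
  x = 8: rhs = 11, matching y values: 7, 12 (2 points).
  x = 9: rhs = 12, matching y values: none (0 points).
  x = 10: rhs = 10, matching y values: none (0 points).
  x = 11: rhs = 11, matching y values: 7, 12 (2 points).
  x = 12: rhs = 2, matching y values: none (0 points).
  x = 13: rhs = 8, matching y values: none (0 points).
  x = 14: rhs = 16, matching y values: 4, 15 (2 points).
  x = 15: rhs = 13, matching y values: none (0 points).
  x = 16: rhs = 5, matching y values: 9, 10 (2 points).
  x = 17: rhs = 17, matching y values: 6, 13 (2 points).
  x = 18: rhs = 17, matching y values: 6, 13 (2 points).
Total affine count: 26.
Full point count |E(F_19)| = 26 + 1 = 27.
Hasse bound: |27 − (19+1)| = |7| = 7 ≤ 2√19 ≈ 8.7178 ✓.


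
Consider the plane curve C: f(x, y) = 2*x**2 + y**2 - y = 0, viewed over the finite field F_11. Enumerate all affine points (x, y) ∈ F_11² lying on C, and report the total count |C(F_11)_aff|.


Affine F_11-points: {(0, 0), (0, 1), (1, 5), (1, 7), (4, 4), (4, 8), (7, 4), (7, 8), (10, 5), (10, 7)}; count = 10.

For each of the 121 pairs (x, y) ∈ F_11², evaluate f(x, y) mod 11. Record the zeros.
  x = 0: [0↦0, 1↦0, 2↦2, 3↦6, 4↦1, 5↦9, 6↦8, 7↦9, 8↦1, 9↦6, 10↦2]  zeros at y ∈ {0, 1}
  x = 1: [0↦2, 1↦2, 2↦4, 3↦8, 4↦3, 5↦0, 6↦10, 7↦0, 8↦3, 9↦8, 10↦4]  zeros at y ∈ {5, 7}
  x = 2: [0↦8, 1↦8, 2↦10, 3↦3, 4↦9, 5↦6, 6↦5, 7↦6, 8↦9, 9↦3, 10↦10]  zeros at y ∈ ∅
  x = 3: [0↦7, 1↦7, 2↦9, 3↦2, 4↦8, 5↦5, 6↦4, 7↦5, 8↦8, 9↦2, 10↦9]  zeros at y ∈ ∅
  x = 4: [0↦10, 1↦10, 2↦1, 3↦5, 4↦0, 5↦8, 6↦7, 7↦8, 8↦0, 9↦5, 10↦1]  zeros at y ∈ {4, 8}
  x = 5: [0↦6, 1↦6, 2↦8, 3↦1, 4↦7, 5↦4, 6↦3, 7↦4, 8↦7, 9↦1, 10↦8]  zeros at y ∈ ∅
  x = 6: [0↦6, 1↦6, 2↦8, 3↦1, 4↦7, 5↦4, 6↦3, 7↦4, 8↦7, 9↦1, 10↦8]  zeros at y ∈ ∅
  x = 7: [0↦10, 1↦10, 2↦1, 3↦5, 4↦0, 5↦8, 6↦7, 7↦8, 8↦0, 9↦5, 10↦1]  zeros at y ∈ {4, 8}
  x = 8: [0↦7, 1↦7, 2↦9, 3↦2, 4↦8, 5↦5, 6↦4, 7↦5, 8↦8, 9↦2, 10↦9]  zeros at y ∈ ∅
  x = 9: [0↦8, 1↦8, 2↦10, 3↦3, 4↦9, 5↦6, 6↦5, 7↦6, 8↦9, 9↦3, 10↦10]  zeros at y ∈ ∅
  x = 10: [0↦2, 1↦2, 2↦4, 3↦8, 4↦3, 5↦0, 6↦10, 7↦0, 8↦3, 9↦8, 10↦4]  zeros at y ∈ {5, 7}
Collecting zeros: affine points = {(0, 0), (0, 1), (1, 5), (1, 7), (4, 4), (4, 8), (7, 4), (7, 8), (10, 5), (10, 7)}.
Total count |C(F_11)_aff| = 10.


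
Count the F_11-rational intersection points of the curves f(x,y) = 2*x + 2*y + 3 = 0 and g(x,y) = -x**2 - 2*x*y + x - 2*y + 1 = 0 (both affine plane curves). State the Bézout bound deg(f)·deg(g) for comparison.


Common zeros: {(1, 3), (4, 0)}; count = 2; Bézout bound = 2.

deg(f) = 1, deg(g) = 2, so Bézout bound = 2.
Scan x ∈ F_11. For each x, list the y ∈ F_11 with f(x, y) ≡ 0 and those with g(x, y) ≡ 0 (mod 11); the common zeros in that column are the intersection.
  x = 0: f ≡ 0 at y ∈ {4}; g ≡ 0 at y ∈ {6}; common: ∅.
  x = 1: f ≡ 0 at y ∈ {3}; g ≡ 0 at y ∈ {3}; common: {3}.
  x = 2: f ≡ 0 at y ∈ {2}; g ≡ 0 at y ∈ {9}; common: ∅.
  x = 3: f ≡ 0 at y ∈ {1}; g ≡ 0 at y ∈ {9}; common: ∅.
  x = 4: f ≡ 0 at y ∈ {0}; g ≡ 0 at y ∈ {0}; common: {0}.
  x = 5: f ≡ 0 at y ∈ {10}; g ≡ 0 at y ∈ {3}; common: ∅.
  x = 6: f ≡ 0 at y ∈ {9}; g ≡ 0 at y ∈ {5}; common: ∅.
  x = 7: f ≡ 0 at y ∈ {8}; g ≡ 0 at y ∈ {5}; common: ∅.
  x = 8: f ≡ 0 at y ∈ {7}; g ≡ 0 at y ∈ {0}; common: ∅.
  x = 9: f ≡ 0 at y ∈ {6}; g ≡ 0 at y ∈ {8}; common: ∅.
  x = 10: f ≡ 0 at y ∈ {5}; g ≡ 0 at y ∈ ∅; common: ∅.
Collecting: common zeros = {(1, 3), (4, 0)}, so the count is 2.
Comparison with the Bézout bound: 2 ≤ 2 = deg(f)·deg(g), as expected for curves with no common component (the bound is attained).


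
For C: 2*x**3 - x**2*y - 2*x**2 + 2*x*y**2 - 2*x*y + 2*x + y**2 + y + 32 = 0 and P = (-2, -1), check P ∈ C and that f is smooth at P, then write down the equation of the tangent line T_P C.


Tangent line at P: 34*x + 7*y + 75 = 0.

Step 1: f(-2, -1) = 0, so P lies on C.
Step 2: partial derivatives
  f_x(x, y) = 6*x**2 - 2*x*y - 4*x + 2*y**2 - 2*y + 2, f_y(x, y) = -x**2 + 4*x*y - 2*x + 2*y + 1.
  f_x(P) = 34, f_y(P) = 7 (gradient nonzero, so P is smooth).
Step 3: tangent line at P: 34·(x − -2) + 7·(y − -1) = 0.
Expanding: 34*x + 7*y + 75 = 0.


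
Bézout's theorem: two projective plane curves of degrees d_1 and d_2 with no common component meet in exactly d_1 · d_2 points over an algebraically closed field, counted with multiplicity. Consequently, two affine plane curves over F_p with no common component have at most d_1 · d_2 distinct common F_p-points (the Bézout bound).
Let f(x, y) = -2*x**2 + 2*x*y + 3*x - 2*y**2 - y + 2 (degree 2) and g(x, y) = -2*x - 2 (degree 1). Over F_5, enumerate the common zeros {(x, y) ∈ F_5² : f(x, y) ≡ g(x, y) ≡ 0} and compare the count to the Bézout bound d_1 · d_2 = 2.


Common zeros: {(4, 3)}; count = 1; Bézout bound = 2.

deg(f) = 2, deg(g) = 1, so Bézout bound = 2.
Scan x ∈ F_5. For each x, list the y ∈ F_5 with f(x, y) ≡ 0 and those with g(x, y) ≡ 0 (mod 5); the common zeros in that column are the intersection.
  x = 0: f ≡ 0 at y ∈ ∅; g ≡ 0 at y ∈ ∅; common: ∅.
  x = 1: f ≡ 0 at y ∈ {4}; g ≡ 0 at y ∈ ∅; common: ∅.
  x = 2: f ≡ 0 at y ∈ {0, 4}; g ≡ 0 at y ∈ ∅; common: ∅.
  x = 3: f ≡ 0 at y ∈ {2, 3}; g ≡ 0 at y ∈ ∅; common: ∅.
  x = 4: f ≡ 0 at y ∈ {3}; g ≡ 0 at y ∈ {0, 1, 2, 3, 4}; common: {3}.
Collecting: common zeros = {(4, 3)}, so the count is 1.
Comparison with the Bézout bound: 1 ≤ 2 = deg(f)·deg(g), as expected for curves with no common component (the affine F_5-count falls short of the bound because intersections may lie at infinity, over extension fields, or carry multiplicity).


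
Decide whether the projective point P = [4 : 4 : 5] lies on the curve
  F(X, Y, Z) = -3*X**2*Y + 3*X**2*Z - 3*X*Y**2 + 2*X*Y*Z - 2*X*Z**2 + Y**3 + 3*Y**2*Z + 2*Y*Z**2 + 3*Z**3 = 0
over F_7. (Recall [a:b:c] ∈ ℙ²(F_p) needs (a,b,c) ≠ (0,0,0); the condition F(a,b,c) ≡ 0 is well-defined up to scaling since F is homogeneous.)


F(4,4,5) ≡ 2 (mod 7); P is NOT on the curve.

Evaluate F(4, 4, 5) term-by-term (mod 7).
  -3*X**2*Y ↦ -3·16·4·1 = -192
  3*X**2*Z ↦ 3·16·1·5 = 240
  -3*X*Y**2 ↦ -3·4·16·1 = -192
  2*X*Y*Z ↦ 2·4·4·5 = 160
  -2*X*Z**2 ↦ -2·4·1·25 = -200
  Y**3 ↦ 1·1·64·1 = 64
  3*Y**2*Z ↦ 3·1·16·5 = 240
  2*Y*Z**2 ↦ 2·1·4·25 = 200
  3*Z**3 ↦ 3·1·1·125 = 375
Sum: F(4, 4, 5) = (-192) + (240) + (-192) + (160) + (-200) + (64) + (240) + (200) + (375) = 695.
Reducing mod 7: 695 ≡ 2 (mod 7).
Since F(a, b, c) ≡ 2 ≠ 0 (mod 7), P does NOT lie on the curve.


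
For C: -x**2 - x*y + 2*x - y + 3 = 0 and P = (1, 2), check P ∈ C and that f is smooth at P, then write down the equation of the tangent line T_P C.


Tangent line at P: -2*x - 2*y + 6 = 0.

Step 1: f(1, 2) = 0, so P lies on C.
Step 2: partial derivatives
  f_x(x, y) = -2*x - y + 2, f_y(x, y) = -x - 1.
  f_x(P) = -2, f_y(P) = -2 (gradient nonzero, so P is smooth).
Step 3: tangent line at P: -2·(x − 1) + -2·(y − 2) = 0.
Expanding: -2*x - 2*y + 6 = 0.


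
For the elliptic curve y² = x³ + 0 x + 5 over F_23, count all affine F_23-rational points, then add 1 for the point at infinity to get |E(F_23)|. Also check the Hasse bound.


Affine points = {(1, 11), (1, 12), (2, 6), (2, 17), (3, 3), (3, 20), (4, 0), (7, 7), (7, 16), (10, 4), (10, 19), (11, 5), (11, 18), (12, 10), (12, 13), (14, 9), (14, 14), (18, 8), (18, 15), (20, 1), (20, 22), (22, 2), (22, 21)}; affine count = 23; |E(F_23)| = 24.

Discriminant check: Δ ∝ 4a³ + 27b² = 4·0³ + 27·5² = 4·0 + 27·25 ≡ 8 (mod 23). Nonzero ⇒ E is nonsingular.
For each x ∈ F_23, compute rhs = x³ + 0·x + 5 mod 23, then count y ∈ F_23 with y² ≡ rhs.
  x = 0: rhs = 5, matching y values: none (0 points).
  x = 1: rhs = 6, matching y values: 11, 12 (2 points).
  x = 2: rhs = 13, matching y values: 6, 17 (2 points).
  x = 3: rhs = 9, matching y values: 3, 20 (2 points).
  x = 4: rhs = 0, matching y values: 0 (1 points).
  x = 5: rhs = 15, matching y values: none (0 points).
  x = 6: rhs = 14, matching y values: none (0 points).
  x = 7: rhs = 3, matching y values: 7, 16 (2 points).
  x = 8: rhs = 11, matching y values: none (0 points).
  x = 9: rhs = 21, matching y values: none (0 points).
  x = 10: rhs = 16, matching y values: 4, 19 (2 points).
  x = 11: rhs = 2, matching y values: 5, 18 (2 points).
  x = 12: rhs = 8, matching y values: 10, 13 (2 points).
  x = 13: rhs = 17, matching y values: none (0 points).
  x = 14: rhs = 12, matching y values: 9, 14 (2 points).
  x = 15: rhs = 22, matching y values: none (0 points).
  x = 16: rhs = 7, matching y values: none (0 points).
  x = 17: rhs = 19, matching y values: none (0 points).
  x = 18: rhs = 18, matching y values: 8, 15 (2 points).
  x = 19: rhs = 10, matching y values: none (0 points).
  x = 20: rhs = 1, matching y values: 1, 22 (2 points).
  x = 21: rhs = 20, matching y values: none (0 points).
  x = 22: rhs = 4, matching y values: 2, 21 (2 points).
Total affine count: 23.
Full point count |E(F_23)| = 23 + 1 = 24.
Hasse bound: |24 − (23+1)| = |0| = 0 ≤ 2√23 ≈ 9.5917 ✓.


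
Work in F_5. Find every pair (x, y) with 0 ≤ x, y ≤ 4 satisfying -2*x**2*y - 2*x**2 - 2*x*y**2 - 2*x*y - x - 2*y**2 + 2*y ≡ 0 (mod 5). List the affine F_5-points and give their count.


Affine F_5-points: {(0, 0), (0, 1), (1, 3), (1, 4), (2, 0), (4, 3)}; count = 6.

For each of the 25 pairs (x, y) ∈ F_5², evaluate f(x, y) mod 5. Record the zeros.
  x = 0: [0↦0, 1↦0, 2↦1, 3↦3, 4↦1]  zeros at y ∈ {0, 1}
  x = 1: [0↦2, 1↦1, 2↦2, 3↦0, 4↦0]  zeros at y ∈ {3, 4}
  x = 2: [0↦0, 1↦4, 2↦1, 3↦1, 4↦4]  zeros at y ∈ {0}
  x = 3: [0↦4, 1↦4, 2↦3, 3↦1, 4↦3]  zeros at y ∈ ∅
  x = 4: [0↦4, 1↦1, 2↦3, 3↦0, 4↦2]  zeros at y ∈ {3}
Collecting zeros: affine points = {(0, 0), (0, 1), (1, 3), (1, 4), (2, 0), (4, 3)}.
Total count |C(F_5)_aff| = 6.


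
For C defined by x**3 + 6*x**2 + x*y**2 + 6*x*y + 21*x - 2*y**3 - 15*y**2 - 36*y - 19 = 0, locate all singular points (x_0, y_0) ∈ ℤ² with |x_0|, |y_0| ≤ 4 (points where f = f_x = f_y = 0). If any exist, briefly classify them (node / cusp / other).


Singular points: {(-2, -3)}; classification: cusp.

Compute partial derivatives:
  f_x = 3*x**2 + 12*x + y**2 + 6*y + 21.
  f_y = 2*x*y + 6*x - 6*y**2 - 30*y - 36.
Scan x_0 ∈ {−4, ..., 4}. For each x_0, f_y(x_0, y) is a polynomial in y; find its integer roots y ∈ {−4, ..., 4}, then test f_x and f at those candidates.
  x = -4: f_y(-4, y) = -6*y**2 - 38*y - 60; vanishes at y ∈ {-3}. (-4, -3): f_x = 12 ≠ 0.
  x = -3: f_y(-3, y) = -6*y**2 - 36*y - 54; vanishes at y ∈ {-3}. (-3, -3): f_x = 3 ≠ 0.
  x = -2: f_y(-2, y) = -6*y**2 - 34*y - 48; vanishes at y ∈ {-3}. (-2, -3): f_x = 0, f = 0 — SINGULAR.
  x = -1: f_y(-1, y) = -6*y**2 - 32*y - 42; vanishes at y ∈ {-3}. (-1, -3): f_x = 3 ≠ 0.
  x = 0: f_y(0, y) = -6*y**2 - 30*y - 36; vanishes at y ∈ {-3, -2}. (0, -3): f_x = 12 ≠ 0; (0, -2): f_x = 13 ≠ 0.
  x = 1: f_y(1, y) = -6*y**2 - 28*y - 30; vanishes at y ∈ {-3}. (1, -3): f_x = 27 ≠ 0.
  x = 2: f_y(2, y) = -6*y**2 - 26*y - 24; vanishes at y ∈ {-3}. (2, -3): f_x = 48 ≠ 0.
  x = 3: f_y(3, y) = -6*y**2 - 24*y - 18; vanishes at y ∈ {-3, -1}. (3, -3): f_x = 75 ≠ 0; (3, -1): f_x = 79 ≠ 0.
  x = 4: f_y(4, y) = -6*y**2 - 22*y - 12; vanishes at y ∈ {-3}. (4, -3): f_x = 108 ≠ 0.
Only singular point on the grid: (-2, -3).
Classify: substitute x = -2 + u, y = -3 + v and expand: f = u**3 + u*v**2 - 2*v**3 + v**2.
No constant or linear terms (consistent with a singular point). Quadratic part: v**2. Cubic part: u**3 + u*v**2 - 2*v**3.
The quadratic part v**2 is a perfect square, so there is a single (double) tangent line v = 0, i.e. y = -3. Restricting the cubic part to that line (v = 0) leaves u**3 ≠ 0, so f is not divisible by v and the branch is v² ≈ -u**3 to lowest order — this is a cusp.
Classification: cusp.


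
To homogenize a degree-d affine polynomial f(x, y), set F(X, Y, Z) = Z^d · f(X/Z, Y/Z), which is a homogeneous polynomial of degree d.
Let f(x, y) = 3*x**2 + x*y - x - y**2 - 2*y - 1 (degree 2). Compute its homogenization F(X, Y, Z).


F(X, Y, Z) = 3*X**2 + X*Y - X*Z - Y**2 - 2*Y*Z - Z**2

deg(f) = 2.
Substitute x = X/Z, y = Y/Z into f, then multiply by Z^2.
  monomial 3·x^2·y^0 ↦ 3·X^2·Y^0·Z^0.
  monomial 1·x^1·y^1 ↦ 1·X^1·Y^1·Z^0.
  monomial -1·x^1·y^0 ↦ -1·X^1·Y^0·Z^1.
  monomial -1·x^0·y^2 ↦ -1·X^0·Y^2·Z^0.
  monomial -2·x^0·y^1 ↦ -2·X^0·Y^1·Z^1.
  monomial -1·x^0·y^0 ↦ -1·X^0·Y^0·Z^2.
Collecting: F(X, Y, Z) = 3*X**2 + X*Y - X*Z - Y**2 - 2*Y*Z - Z**2.


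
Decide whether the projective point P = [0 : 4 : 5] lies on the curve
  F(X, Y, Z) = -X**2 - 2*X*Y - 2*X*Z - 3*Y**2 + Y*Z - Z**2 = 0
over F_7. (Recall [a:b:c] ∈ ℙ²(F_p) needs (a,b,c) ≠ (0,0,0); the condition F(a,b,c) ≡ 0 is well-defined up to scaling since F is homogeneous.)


F(0,4,5) ≡ 3 (mod 7); P is NOT on the curve.

Evaluate F(0, 4, 5) term-by-term (mod 7).
  -X**2 ↦ -1·0·1·1 = 0
  -2*X*Y ↦ -2·0·4·1 = 0
  -2*X*Z ↦ -2·0·1·5 = 0
  -3*Y**2 ↦ -3·1·16·1 = -48
  Y*Z ↦ 1·1·4·5 = 20
  -Z**2 ↦ -1·1·1·25 = -25
Sum: F(0, 4, 5) = (0) + (0) + (0) + (-48) + (20) + (-25) = -53.
Reducing mod 7: -53 ≡ 3 (mod 7).
Since F(a, b, c) ≡ 3 ≠ 0 (mod 7), P does NOT lie on the curve.


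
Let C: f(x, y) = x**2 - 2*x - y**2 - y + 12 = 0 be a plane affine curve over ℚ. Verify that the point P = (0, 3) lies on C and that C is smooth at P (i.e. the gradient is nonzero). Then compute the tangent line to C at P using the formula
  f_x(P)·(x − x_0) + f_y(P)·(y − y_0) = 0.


Tangent line at P: -2*x - 7*y + 21 = 0.

Step 1: f(0, 3) = 0, so P lies on C.
Step 2: partial derivatives
  f_x(x, y) = 2*x - 2, f_y(x, y) = -2*y - 1.
  f_x(P) = -2, f_y(P) = -7 (gradient nonzero, so P is smooth).
Step 3: tangent line at P: -2·(x − 0) + -7·(y − 3) = 0.
Expanding: -2*x - 7*y + 21 = 0.


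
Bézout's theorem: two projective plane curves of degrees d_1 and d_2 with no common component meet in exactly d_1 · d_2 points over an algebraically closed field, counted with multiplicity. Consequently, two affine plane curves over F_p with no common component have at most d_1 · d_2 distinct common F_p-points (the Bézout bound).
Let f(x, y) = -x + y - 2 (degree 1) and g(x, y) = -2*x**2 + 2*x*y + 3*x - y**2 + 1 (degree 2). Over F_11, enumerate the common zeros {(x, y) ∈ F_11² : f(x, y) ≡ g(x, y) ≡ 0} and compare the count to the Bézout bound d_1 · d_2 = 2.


Common zeros: ∅; count = 0; Bézout bound = 2.

deg(f) = 1, deg(g) = 2, so Bézout bound = 2.
Scan x ∈ F_11. For each x, list the y ∈ F_11 with f(x, y) ≡ 0 and those with g(x, y) ≡ 0 (mod 11); the common zeros in that column are the intersection.
  x = 0: f ≡ 0 at y ∈ {2}; g ≡ 0 at y ∈ {1, 10}; common: ∅.
  x = 1: f ≡ 0 at y ∈ {3}; g ≡ 0 at y ∈ {6, 7}; common: ∅.
  x = 2: f ≡ 0 at y ∈ {4}; g ≡ 0 at y ∈ {7, 8}; common: ∅.
  x = 3: f ≡ 0 at y ∈ {5}; g ≡ 0 at y ∈ {2, 4}; common: ∅.
  x = 4: f ≡ 0 at y ∈ {6}; g ≡ 0 at y ∈ ∅; common: ∅.
  x = 5: f ≡ 0 at y ∈ {7}; g ≡ 0 at y ∈ ∅; common: ∅.
  x = 6: f ≡ 0 at y ∈ {8}; g ≡ 0 at y ∈ {2, 10}; common: ∅.
  x = 7: f ≡ 0 at y ∈ {9}; g ≡ 0 at y ∈ ∅; common: ∅.
  x = 8: f ≡ 0 at y ∈ {10}; g ≡ 0 at y ∈ {1, 4}; common: ∅.
  x = 9: f ≡ 0 at y ∈ {0}; g ≡ 0 at y ∈ ∅; common: ∅.
  x = 10: f ≡ 0 at y ∈ {1}; g ≡ 0 at y ∈ ∅; common: ∅.
Collecting: common zeros = ∅, so the count is 0.
Comparison with the Bézout bound: 0 ≤ 2 = deg(f)·deg(g), as expected for curves with no common component (the affine F_11-count falls short of the bound because intersections may lie at infinity, over extension fields, or carry multiplicity).


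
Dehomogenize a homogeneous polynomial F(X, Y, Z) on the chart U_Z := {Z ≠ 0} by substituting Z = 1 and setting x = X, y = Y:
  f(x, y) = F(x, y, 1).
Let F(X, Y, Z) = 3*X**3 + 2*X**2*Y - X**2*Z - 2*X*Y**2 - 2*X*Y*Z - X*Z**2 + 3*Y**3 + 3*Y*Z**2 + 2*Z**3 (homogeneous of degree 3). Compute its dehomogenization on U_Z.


f(x, y) = 3*x**3 + 2*x**2*y - x**2 - 2*x*y**2 - 2*x*y - x + 3*y**3 + 3*y + 2

On U_Z we set Z = 1. Each monomial c·X^i·Y^j·Z^k in F becomes c·x^i·y^j·1^k = c·x^i·y^j.
Substituting Z = 1: F(X, Y, 1) = 3*x**3 + 2*x**2*y - x**2 - 2*x*y**2 - 2*x*y - x + 3*y**3 + 3*y + 2.
Note: deg(f) ≤ deg(F) = 3; strict inequality happens when F is divisible by Z (lost terms).


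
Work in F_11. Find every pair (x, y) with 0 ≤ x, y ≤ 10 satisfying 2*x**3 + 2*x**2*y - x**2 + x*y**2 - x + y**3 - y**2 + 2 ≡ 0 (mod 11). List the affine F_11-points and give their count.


Affine F_11-points: {(0, 10), (2, 1), (3, 0), (3, 3), (3, 6), (4, 0), (5, 4), (5, 7), (7, 1), (7, 5), (7, 10), (10, 0)}; count = 12.

For each of the 121 pairs (x, y) ∈ F_11², evaluate f(x, y) mod 11. Record the zeros.
  x = 0: [0↦2, 1↦2, 2↦6, 3↦9, 4↦6, 5↦3, 6↦6, 7↦10, 8↦10, 9↦1, 10↦0]  zeros at y ∈ {10}
  x = 1: [0↦2, 1↦5, 2↦3, 3↦2, 4↦8, 5↦5, 6↦10, 7↦7, 8↦2, 9↦1, 10↦10]  zeros at y ∈ ∅
  x = 2: [0↦1, 1↦0, 2↦7, 3↦6, 4↦3, 5↦4, 6↦4, 7↦9, 8↦3, 9↦3, 10↦4]  zeros at y ∈ {1}
  x = 3: [0↦0, 1↦10, 2↦8, 3↦0, 4↦3, 5↦1, 6↦0, 7↦6, 8↦3, 9↦8, 10↦5]  zeros at y ∈ {0, 3, 6}
  x = 4: [0↦0, 1↦3, 2↦7, 3↦7, 4↦9, 5↦8, 6↦10, 7↦10, 8↦3, 9↦6, 10↦3]  zeros at y ∈ {0}
  x = 5: [0↦2, 1↦2, 2↦5, 3↦6, 4↦0, 5↦4, 6↦2, 7↦0, 8↦4, 9↦9, 10↦10]  zeros at y ∈ {4, 7}
  x = 6: [0↦7, 1↦8, 2↦3, 3↦9, 4↦10, 5↦1, 6↦10, 7↦10, 8↦7, 9↦7, 10↦5]  zeros at y ∈ ∅
  x = 7: [0↦5, 1↦0, 2↦2, 3↦6, 4↦7, 5↦0, 6↦2, 7↦8, 8↦2, 9↦1, 10↦0]  zeros at y ∈ {1, 5, 10}
  x = 8: [0↦8, 1↦1, 2↦3, 3↦9, 4↦3, 5↦2, 6↦1, 7↦6, 8↦1, 9↦3, 10↦7]  zeros at y ∈ ∅
  x = 9: [0↦6, 1↦1, 2↦7, 3↦8, 4↦10, 5↦8, 6↦8, 7↦5, 8↦5, 9↦3, 10↦5]  zeros at y ∈ ∅
  x = 10: [0↦0, 1↦1, 2↦4, 3↦4, 4↦7, 5↦8, 6↦2, 7↦6, 8↦4, 9↦2, 10↦6]  zeros at y ∈ {0}
Collecting zeros: affine points = {(0, 10), (2, 1), (3, 0), (3, 3), (3, 6), (4, 0), (5, 4), (5, 7), (7, 1), (7, 5), (7, 10), (10, 0)}.
Total count |C(F_11)_aff| = 12.


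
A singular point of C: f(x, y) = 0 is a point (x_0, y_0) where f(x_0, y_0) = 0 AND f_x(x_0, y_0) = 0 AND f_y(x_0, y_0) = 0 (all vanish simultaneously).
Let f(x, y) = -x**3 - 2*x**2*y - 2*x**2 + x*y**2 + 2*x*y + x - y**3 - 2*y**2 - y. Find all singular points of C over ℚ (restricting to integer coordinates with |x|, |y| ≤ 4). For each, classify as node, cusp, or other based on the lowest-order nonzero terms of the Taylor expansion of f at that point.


Singular points: {(0, -1)}; classification: cusp.

Compute partial derivatives:
  f_x = -3*x**2 - 4*x*y - 4*x + y**2 + 2*y + 1.
  f_y = -2*x**2 + 2*x*y + 2*x - 3*y**2 - 4*y - 1.
Scan x_0 ∈ {−4, ..., 4}. For each x_0, f_y(x_0, y) is a polynomial in y; find its integer roots y ∈ {−4, ..., 4}, then test f_x and f at those candidates.
  x = -4: f_y(-4, y) = -3*y**2 - 12*y - 41; no integer root y with |y| ≤ 4.
  x = -3: f_y(-3, y) = -3*y**2 - 10*y - 25; no integer root y with |y| ≤ 4.
  x = -2: f_y(-2, y) = -3*y**2 - 8*y - 13; no integer root y with |y| ≤ 4.
  x = -1: f_y(-1, y) = -3*y**2 - 6*y - 5; no integer root y with |y| ≤ 4.
  x = 0: f_y(0, y) = -3*y**2 - 4*y - 1; vanishes at y ∈ {-1}. (0, -1): f_x = 0, f = 0 — SINGULAR.
  x = 1: f_y(1, y) = -3*y**2 - 2*y - 1; no integer root y with |y| ≤ 4.
  x = 2: f_y(2, y) = -3*y**2 - 5; no integer root y with |y| ≤ 4.
  x = 3: f_y(3, y) = -3*y**2 + 2*y - 13; no integer root y with |y| ≤ 4.
  x = 4: f_y(4, y) = -3*y**2 + 4*y - 25; no integer root y with |y| ≤ 4.
Only singular point on the grid: (0, -1).
Classify: substitute x = 0 + u, y = -1 + v and expand: f = -u**3 - 2*u**2*v + u*v**2 - v**3 + v**2.
No constant or linear terms (consistent with a singular point). Quadratic part: v**2. Cubic part: -u**3 - 2*u**2*v + u*v**2 - v**3.
The quadratic part v**2 is a perfect square, so there is a single (double) tangent line v = 0, i.e. y = -1. Restricting the cubic part to that line (v = 0) leaves -u**3 ≠ 0, so f is not divisible by v and the branch is v² ≈ u**3 to lowest order — this is a cusp.
Classification: cusp.


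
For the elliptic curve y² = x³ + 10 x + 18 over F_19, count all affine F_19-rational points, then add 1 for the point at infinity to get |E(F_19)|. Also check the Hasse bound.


Affine points = {(6, 3), (6, 16), (9, 1), (9, 18), (10, 4), (10, 15), (12, 2), (12, 17), (15, 3), (15, 16), (17, 3), (17, 16), (18, 8), (18, 11)}; affine count = 14; |E(F_19)| = 15.

Discriminant check: Δ ∝ 4a³ + 27b² = 4·10³ + 27·18² = 4·1000 + 27·324 ≡ 18 (mod 19). Nonzero ⇒ E is nonsingular.
For each x ∈ F_19, compute rhs = x³ + 10·x + 18 mod 19, then count y ∈ F_19 with y² ≡ rhs.
  x = 0: rhs = 18, matching y values: none (0 points).
  x = 1: rhs = 10, matching y values: none (0 points).
  x = 2: rhs = 8, matching y values: none (0 points).
  x = 3: rhs = 18, matching y values: none (0 points).
  x = 4: rhs = 8, matching y values: none (0 points).
  x = 5: rhs = 3, matching y values: none (0 points).
  x = 6: rhs = 9, matching y values: 3, 16 (2 points).
  x = 7: rhs = 13, matching y values: none (0 points).
  x = 8: rhs = 2, matching y values: none (0 points).
  x = 9: rhs = 1, matching y values: 1, 18 (2 points).
  x = 10: rhs = 16, matching y values: 4, 15 (2 points).
  x = 11: rhs = 15, matching y values: none (0 points).
  x = 12: rhs = 4, matching y values: 2, 17 (2 points).
  x = 13: rhs = 8, matching y values: none (0 points).
  x = 14: rhs = 14, matching y values: none (0 points).
  x = 15: rhs = 9, matching y values: 3, 16 (2 points).
  x = 16: rhs = 18, matching y values: none (0 points).
  x = 17: rhs = 9, matching y values: 3, 16 (2 points).
  x = 18: rhs = 7, matching y values: 8, 11 (2 points).
Total affine count: 14.
Full point count |E(F_19)| = 14 + 1 = 15.
Hasse bound: |15 − (19+1)| = |-5| = 5 ≤ 2√19 ≈ 8.7178 ✓.


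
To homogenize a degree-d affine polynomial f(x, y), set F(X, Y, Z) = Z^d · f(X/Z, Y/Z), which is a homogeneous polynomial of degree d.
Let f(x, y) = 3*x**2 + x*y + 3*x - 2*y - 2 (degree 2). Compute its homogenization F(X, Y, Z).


F(X, Y, Z) = 3*X**2 + X*Y + 3*X*Z - 2*Y*Z - 2*Z**2

deg(f) = 2.
Substitute x = X/Z, y = Y/Z into f, then multiply by Z^2.
  monomial 3·x^2·y^0 ↦ 3·X^2·Y^0·Z^0.
  monomial 1·x^1·y^1 ↦ 1·X^1·Y^1·Z^0.
  monomial 3·x^1·y^0 ↦ 3·X^1·Y^0·Z^1.
  monomial -2·x^0·y^1 ↦ -2·X^0·Y^1·Z^1.
  monomial -2·x^0·y^0 ↦ -2·X^0·Y^0·Z^2.
Collecting: F(X, Y, Z) = 3*X**2 + X*Y + 3*X*Z - 2*Y*Z - 2*Z**2.


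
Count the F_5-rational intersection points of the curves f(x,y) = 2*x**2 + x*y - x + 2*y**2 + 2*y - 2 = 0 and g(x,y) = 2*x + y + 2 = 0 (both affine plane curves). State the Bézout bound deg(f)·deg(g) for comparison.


Common zeros: ∅; count = 0; Bézout bound = 2.

deg(f) = 2, deg(g) = 1, so Bézout bound = 2.
Scan x ∈ F_5. For each x, list the y ∈ F_5 with f(x, y) ≡ 0 and those with g(x, y) ≡ 0 (mod 5); the common zeros in that column are the intersection.
  x = 0: f ≡ 0 at y ∈ {2}; g ≡ 0 at y ∈ {3}; common: ∅.
  x = 1: f ≡ 0 at y ∈ ∅; g ≡ 0 at y ∈ {1}; common: ∅.
  x = 2: f ≡ 0 at y ∈ {1, 2}; g ≡ 0 at y ∈ {4}; common: ∅.
  x = 3: f ≡ 0 at y ∈ {1, 4}; g ≡ 0 at y ∈ {2}; common: ∅.
  x = 4: f ≡ 0 at y ∈ ∅; g ≡ 0 at y ∈ {0}; common: ∅.
Collecting: common zeros = ∅, so the count is 0.
Comparison with the Bézout bound: 0 ≤ 2 = deg(f)·deg(g), as expected for curves with no common component (the affine F_5-count falls short of the bound because intersections may lie at infinity, over extension fields, or carry multiplicity).


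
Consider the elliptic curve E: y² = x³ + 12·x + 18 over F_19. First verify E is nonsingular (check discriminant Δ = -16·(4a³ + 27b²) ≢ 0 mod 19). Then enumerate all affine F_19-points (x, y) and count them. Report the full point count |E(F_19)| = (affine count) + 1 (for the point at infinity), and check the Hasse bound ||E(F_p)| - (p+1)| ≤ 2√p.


Affine points = {(3, 9), (3, 10), (4, 4), (4, 15), (9, 0), (10, 6), (10, 13), (12, 3), (12, 16), (14, 2), (14, 17), (15, 1), (15, 18), (17, 9), (17, 10), (18, 9), (18, 10)}; affine count = 17; |E(F_19)| = 18.

Discriminant check: Δ ∝ 4a³ + 27b² = 4·12³ + 27·18² = 4·1728 + 27·324 ≡ 4 (mod 19). Nonzero ⇒ E is nonsingular.
For each x ∈ F_19, compute rhs = x³ + 12·x + 18 mod 19, then count y ∈ F_19 with y² ≡ rhs.
  x = 0: rhs = 18, matching y values: none (0 points).
  x = 1: rhs = 12, matching y values: none (0 points).
  x = 2: rhs = 12, matching y values: none (0 points).
  x = 3: rhs = 5, matching y values: 9, 10 (2 points).
  x = 4: rhs = 16, matching y values: 4, 15 (2 points).
  x = 5: rhs = 13, matching y values: none (0 points).
  x = 6: rhs = 2, matching y values: none (0 points).
  x = 7: rhs = 8, matching y values: none (0 points).
  x = 8: rhs = 18, matching y values: none (0 points).
  x = 9: rhs = 0, matching y values: 0 (1 points).
  x = 10: rhs = 17, matching y values: 6, 13 (2 points).
  x = 11: rhs = 18, matching y values: none (0 points).
  x = 12: rhs = 9, matching y values: 3, 16 (2 points).
  x = 13: rhs = 15, matching y values: none (0 points).
  x = 14: rhs = 4, matching y values: 2, 17 (2 points).
  x = 15: rhs = 1, matching y values: 1, 18 (2 points).
  x = 16: rhs = 12, matching y values: none (0 points).
  x = 17: rhs = 5, matching y values: 9, 10 (2 points).
  x = 18: rhs = 5, matching y values: 9, 10 (2 points).
Total affine count: 17.
Full point count |E(F_19)| = 17 + 1 = 18.
Hasse bound: |18 − (19+1)| = |-2| = 2 ≤ 2√19 ≈ 8.7178 ✓.


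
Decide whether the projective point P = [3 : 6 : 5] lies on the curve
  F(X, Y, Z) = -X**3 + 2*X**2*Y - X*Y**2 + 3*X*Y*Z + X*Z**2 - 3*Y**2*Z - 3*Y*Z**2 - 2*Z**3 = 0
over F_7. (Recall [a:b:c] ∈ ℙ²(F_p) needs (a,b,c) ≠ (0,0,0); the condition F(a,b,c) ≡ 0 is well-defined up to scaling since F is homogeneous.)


F(3,6,5) ≡ 2 (mod 7); P is NOT on the curve.

Evaluate F(3, 6, 5) term-by-term (mod 7).
  -X**3 ↦ -1·27·1·1 = -27
  2*X**2*Y ↦ 2·9·6·1 = 108
  -X*Y**2 ↦ -1·3·36·1 = -108
  3*X*Y*Z ↦ 3·3·6·5 = 270
  X*Z**2 ↦ 1·3·1·25 = 75
  -3*Y**2*Z ↦ -3·1·36·5 = -540
  -3*Y*Z**2 ↦ -3·1·6·25 = -450
  -2*Z**3 ↦ -2·1·1·125 = -250
Sum: F(3, 6, 5) = (-27) + (108) + (-108) + (270) + (75) + (-540) + (-450) + (-250) = -922.
Reducing mod 7: -922 ≡ 2 (mod 7).
Since F(a, b, c) ≡ 2 ≠ 0 (mod 7), P does NOT lie on the curve.


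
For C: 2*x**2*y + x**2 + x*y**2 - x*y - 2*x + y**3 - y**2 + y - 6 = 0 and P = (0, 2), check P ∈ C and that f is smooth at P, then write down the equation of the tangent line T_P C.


Tangent line at P: 9*y - 18 = 0.

Step 1: f(0, 2) = 0, so P lies on C.
Step 2: partial derivatives
  f_x(x, y) = 4*x*y + 2*x + y**2 - y - 2, f_y(x, y) = 2*x**2 + 2*x*y - x + 3*y**2 - 2*y + 1.
  f_x(P) = 0, f_y(P) = 9 (gradient nonzero, so P is smooth).
Step 3: tangent line at P: 0·(x − 0) + 9·(y − 2) = 0.
Expanding: 9*y - 18 = 0.


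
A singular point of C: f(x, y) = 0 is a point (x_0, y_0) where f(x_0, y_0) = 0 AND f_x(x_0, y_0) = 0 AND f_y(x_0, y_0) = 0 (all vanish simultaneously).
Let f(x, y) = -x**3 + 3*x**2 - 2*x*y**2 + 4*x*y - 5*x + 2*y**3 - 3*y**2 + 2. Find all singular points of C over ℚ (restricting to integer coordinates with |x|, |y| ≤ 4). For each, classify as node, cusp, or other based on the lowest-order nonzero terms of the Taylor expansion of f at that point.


Singular points: {(1, 1)}; classification: cusp.

Compute partial derivatives:
  f_x = -3*x**2 + 6*x - 2*y**2 + 4*y - 5.
  f_y = -4*x*y + 4*x + 6*y**2 - 6*y.
Scan x_0 ∈ {−4, ..., 4}. For each x_0, f_y(x_0, y) is a polynomial in y; find its integer roots y ∈ {−4, ..., 4}, then test f_x and f at those candidates.
  x = -4: f_y(-4, y) = 6*y**2 + 10*y - 16; vanishes at y ∈ {1}. (-4, 1): f_x = -75 ≠ 0.
  x = -3: f_y(-3, y) = 6*y**2 + 6*y - 12; vanishes at y ∈ {-2, 1}. (-3, -2): f_x = -66 ≠ 0; (-3, 1): f_x = -48 ≠ 0.
  x = -2: f_y(-2, y) = 6*y**2 + 2*y - 8; vanishes at y ∈ {1}. (-2, 1): f_x = -27 ≠ 0.
  x = -1: f_y(-1, y) = 6*y**2 - 2*y - 4; vanishes at y ∈ {1}. (-1, 1): f_x = -12 ≠ 0.
  x = 0: f_y(0, y) = 6*y**2 - 6*y; vanishes at y ∈ {0, 1}. (0, 0): f_x = -5 ≠ 0; (0, 1): f_x = -3 ≠ 0.
  x = 1: f_y(1, y) = 6*y**2 - 10*y + 4; vanishes at y ∈ {1}. (1, 1): f_x = 0, f = 0 — SINGULAR.
  x = 2: f_y(2, y) = 6*y**2 - 14*y + 8; vanishes at y ∈ {1}. (2, 1): f_x = -3 ≠ 0.
  x = 3: f_y(3, y) = 6*y**2 - 18*y + 12; vanishes at y ∈ {1, 2}. (3, 1): f_x = -12 ≠ 0; (3, 2): f_x = -14 ≠ 0.
  x = 4: f_y(4, y) = 6*y**2 - 22*y + 16; vanishes at y ∈ {1}. (4, 1): f_x = -27 ≠ 0.
Only singular point on the grid: (1, 1).
Classify: substitute x = 1 + u, y = 1 + v and expand: f = -u**3 - 2*u*v**2 + 2*v**3 + v**2.
No constant or linear terms (consistent with a singular point). Quadratic part: v**2. Cubic part: -u**3 - 2*u*v**2 + 2*v**3.
The quadratic part v**2 is a perfect square, so there is a single (double) tangent line v = 0, i.e. y = 1. Restricting the cubic part to that line (v = 0) leaves -u**3 ≠ 0, so f is not divisible by v and the branch is v² ≈ u**3 to lowest order — this is a cusp.
Classification: cusp.


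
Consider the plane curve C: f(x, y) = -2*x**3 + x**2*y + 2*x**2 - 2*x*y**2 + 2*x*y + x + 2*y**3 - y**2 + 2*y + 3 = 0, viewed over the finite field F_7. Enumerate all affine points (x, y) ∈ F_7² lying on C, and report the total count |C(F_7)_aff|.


Affine F_7-points: {(0, 5), (3, 6), (4, 1), (4, 6), (5, 3), (6, 2), (6, 4)}; count = 7.

For each of the 49 pairs (x, y) ∈ F_7², evaluate f(x, y) mod 7. Record the zeros.
  x = 0: [0↦3, 1↦6, 2↦5, 3↦5, 4↦4, 5↦0, 6↦5]  zeros at y ∈ {5}
  x = 1: [0↦4, 1↦1, 2↦4, 3↦4, 4↦6, 5↦1, 6↦1]  zeros at y ∈ ∅
  x = 2: [0↦4, 1↦4, 2↦6, 3↦1, 4↦1, 5↦4, 6↦1]  zeros at y ∈ ∅
  x = 3: [0↦5, 1↦3, 2↦6, 3↦5, 4↦5, 5↦4, 6↦0]  zeros at y ∈ {6}
  x = 4: [0↦2, 1↦0, 2↦6, 3↦4, 4↦6, 5↦3, 6↦0]  zeros at y ∈ {1, 6}
  x = 5: [0↦4, 1↦4, 2↦1, 3↦0, 4↦6, 5↦3, 6↦3]  zeros at y ∈ {3}
  x = 6: [0↦6, 1↦3, 2↦0, 3↦2, 4↦0, 5↦6, 6↦4]  zeros at y ∈ {2, 4}
Collecting zeros: affine points = {(0, 5), (3, 6), (4, 1), (4, 6), (5, 3), (6, 2), (6, 4)}.
Total count |C(F_7)_aff| = 7.


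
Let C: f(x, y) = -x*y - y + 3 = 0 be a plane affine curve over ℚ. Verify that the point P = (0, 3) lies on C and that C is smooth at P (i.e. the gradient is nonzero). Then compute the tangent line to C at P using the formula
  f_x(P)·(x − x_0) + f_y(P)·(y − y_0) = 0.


Tangent line at P: -3*x - y + 3 = 0.

Step 1: f(0, 3) = 0, so P lies on C.
Step 2: partial derivatives
  f_x(x, y) = -y, f_y(x, y) = -x - 1.
  f_x(P) = -3, f_y(P) = -1 (gradient nonzero, so P is smooth).
Step 3: tangent line at P: -3·(x − 0) + -1·(y − 3) = 0.
Expanding: -3*x - y + 3 = 0.


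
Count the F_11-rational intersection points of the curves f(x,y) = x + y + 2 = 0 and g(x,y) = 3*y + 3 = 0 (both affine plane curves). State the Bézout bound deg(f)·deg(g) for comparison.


Common zeros: {(10, 10)}; count = 1; Bézout bound = 1.

deg(f) = 1, deg(g) = 1, so Bézout bound = 1.
Scan x ∈ F_11. For each x, list the y ∈ F_11 with f(x, y) ≡ 0 and those with g(x, y) ≡ 0 (mod 11); the common zeros in that column are the intersection.
  x = 0: f ≡ 0 at y ∈ {9}; g ≡ 0 at y ∈ {10}; common: ∅.
  x = 1: f ≡ 0 at y ∈ {8}; g ≡ 0 at y ∈ {10}; common: ∅.
  x = 2: f ≡ 0 at y ∈ {7}; g ≡ 0 at y ∈ {10}; common: ∅.
  x = 3: f ≡ 0 at y ∈ {6}; g ≡ 0 at y ∈ {10}; common: ∅.
  x = 4: f ≡ 0 at y ∈ {5}; g ≡ 0 at y ∈ {10}; common: ∅.
  x = 5: f ≡ 0 at y ∈ {4}; g ≡ 0 at y ∈ {10}; common: ∅.
  x = 6: f ≡ 0 at y ∈ {3}; g ≡ 0 at y ∈ {10}; common: ∅.
  x = 7: f ≡ 0 at y ∈ {2}; g ≡ 0 at y ∈ {10}; common: ∅.
  x = 8: f ≡ 0 at y ∈ {1}; g ≡ 0 at y ∈ {10}; common: ∅.
  x = 9: f ≡ 0 at y ∈ {0}; g ≡ 0 at y ∈ {10}; common: ∅.
  x = 10: f ≡ 0 at y ∈ {10}; g ≡ 0 at y ∈ {10}; common: {10}.
Collecting: common zeros = {(10, 10)}, so the count is 1.
Comparison with the Bézout bound: 1 ≤ 1 = deg(f)·deg(g), as expected for curves with no common component (the bound is attained).


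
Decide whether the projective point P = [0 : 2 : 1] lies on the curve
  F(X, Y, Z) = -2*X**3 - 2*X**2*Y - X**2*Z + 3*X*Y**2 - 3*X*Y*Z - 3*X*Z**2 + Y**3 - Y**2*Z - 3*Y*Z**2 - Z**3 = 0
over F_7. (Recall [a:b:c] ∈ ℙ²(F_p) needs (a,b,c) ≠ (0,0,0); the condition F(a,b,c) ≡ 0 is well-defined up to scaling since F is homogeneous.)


F(0,2,1) ≡ 4 (mod 7); P is NOT on the curve.

Evaluate F(0, 2, 1) term-by-term (mod 7).
  -2*X**3 ↦ -2·0·1·1 = 0
  -2*X**2*Y ↦ -2·0·2·1 = 0
  -X**2*Z ↦ -1·0·1·1 = 0
  3*X*Y**2 ↦ 3·0·4·1 = 0
  -3*X*Y*Z ↦ -3·0·2·1 = 0
  -3*X*Z**2 ↦ -3·0·1·1 = 0
  Y**3 ↦ 1·1·8·1 = 8
  -Y**2*Z ↦ -1·1·4·1 = -4
  -3*Y*Z**2 ↦ -3·1·2·1 = -6
  -Z**3 ↦ -1·1·1·1 = -1
Sum: F(0, 2, 1) = (0) + (0) + (0) + (0) + (0) + (0) + (8) + (-4) + (-6) + (-1) = -3.
Reducing mod 7: -3 ≡ 4 (mod 7).
Since F(a, b, c) ≡ 4 ≠ 0 (mod 7), P does NOT lie on the curve.


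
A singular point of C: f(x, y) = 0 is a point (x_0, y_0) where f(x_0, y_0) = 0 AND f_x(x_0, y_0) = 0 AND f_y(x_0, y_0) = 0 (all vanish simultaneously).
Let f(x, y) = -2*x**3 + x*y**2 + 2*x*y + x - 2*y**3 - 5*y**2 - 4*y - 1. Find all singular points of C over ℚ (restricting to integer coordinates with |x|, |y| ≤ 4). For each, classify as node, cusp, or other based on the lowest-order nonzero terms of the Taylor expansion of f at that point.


Singular points: {(0, -1)}; classification: cusp.

Compute partial derivatives:
  f_x = -6*x**2 + y**2 + 2*y + 1.
  f_y = 2*x*y + 2*x - 6*y**2 - 10*y - 4.
Scan x_0 ∈ {−4, ..., 4}. For each x_0, f_y(x_0, y) is a polynomial in y; find its integer roots y ∈ {−4, ..., 4}, then test f_x and f at those candidates.
  x = -4: f_y(-4, y) = -6*y**2 - 18*y - 12; vanishes at y ∈ {-2, -1}. (-4, -2): f_x = -95 ≠ 0; (-4, -1): f_x = -96 ≠ 0.
  x = -3: f_y(-3, y) = -6*y**2 - 16*y - 10; vanishes at y ∈ {-1}. (-3, -1): f_x = -54 ≠ 0.
  x = -2: f_y(-2, y) = -6*y**2 - 14*y - 8; vanishes at y ∈ {-1}. (-2, -1): f_x = -24 ≠ 0.
  x = -1: f_y(-1, y) = -6*y**2 - 12*y - 6; vanishes at y ∈ {-1}. (-1, -1): f_x = -6 ≠ 0.
  x = 0: f_y(0, y) = -6*y**2 - 10*y - 4; vanishes at y ∈ {-1}. (0, -1): f_x = 0, f = 0 — SINGULAR.
  x = 1: f_y(1, y) = -6*y**2 - 8*y - 2; vanishes at y ∈ {-1}. (1, -1): f_x = -6 ≠ 0.
  x = 2: f_y(2, y) = -6*y**2 - 6*y; vanishes at y ∈ {-1, 0}. (2, -1): f_x = -24 ≠ 0; (2, 0): f_x = -23 ≠ 0.
  x = 3: f_y(3, y) = -6*y**2 - 4*y + 2; vanishes at y ∈ {-1}. (3, -1): f_x = -54 ≠ 0.
  x = 4: f_y(4, y) = -6*y**2 - 2*y + 4; vanishes at y ∈ {-1}. (4, -1): f_x = -96 ≠ 0.
Only singular point on the grid: (0, -1).
Classify: substitute x = 0 + u, y = -1 + v and expand: f = -2*u**3 + u*v**2 - 2*v**3 + v**2.
No constant or linear terms (consistent with a singular point). Quadratic part: v**2. Cubic part: -2*u**3 + u*v**2 - 2*v**3.
The quadratic part v**2 is a perfect square, so there is a single (double) tangent line v = 0, i.e. y = -1. Restricting the cubic part to that line (v = 0) leaves -2*u**3 ≠ 0, so f is not divisible by v and the branch is v² ≈ 2*u**3 to lowest order — this is a cusp.
Classification: cusp.
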